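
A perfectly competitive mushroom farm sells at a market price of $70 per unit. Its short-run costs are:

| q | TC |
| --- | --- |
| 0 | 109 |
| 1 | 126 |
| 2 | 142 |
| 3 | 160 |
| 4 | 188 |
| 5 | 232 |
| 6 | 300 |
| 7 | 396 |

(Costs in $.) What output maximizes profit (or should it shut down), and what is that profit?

Tabulate TR − TC: q=0: -109; q=1: -56; q=2: -2; q=3: 50; q=4: 92; q=5: 118; q=6: 120; q=7: 94.
Profit is maximized at q = 6. AVC there is 191/6 = $31.83 ≤ P, so producing beats shutting down (which would give -$109).

q = 6; profit = $120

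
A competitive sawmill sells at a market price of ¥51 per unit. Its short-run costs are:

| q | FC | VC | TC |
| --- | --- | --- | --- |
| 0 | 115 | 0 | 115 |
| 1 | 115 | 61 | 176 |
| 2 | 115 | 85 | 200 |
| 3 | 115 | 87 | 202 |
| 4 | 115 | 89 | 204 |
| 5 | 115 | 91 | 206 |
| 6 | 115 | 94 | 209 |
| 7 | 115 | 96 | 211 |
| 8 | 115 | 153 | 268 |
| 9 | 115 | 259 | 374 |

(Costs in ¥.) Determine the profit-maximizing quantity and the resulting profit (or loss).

Tabulate TR − TC: q=0: -115; q=1: -125; q=2: -98; q=3: -49; q=4: 0; q=5: 49; q=6: 97; q=7: 146; q=8: 140; q=9: 85.
Profit is maximized at q = 7. AVC there is 96/7 = ¥13.71 ≤ P, so producing beats shutting down (which would give -¥115).

q = 7; profit = ¥146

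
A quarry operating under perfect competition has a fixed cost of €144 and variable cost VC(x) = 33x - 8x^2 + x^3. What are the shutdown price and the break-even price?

Shutdown price = €17; break-even price = €45

Shutdown price = min AVC. AVC = 33 - 8x + x^2, with vertex at x = 4 and minimum €17.
ATC = 144/x + 33 - 8x + x^2. Setting dATC/dx = −144/x^2 − 8 + 2x = 0 gives x = 6 (since 2·6^3 − 8·6^2 = 144).
min ATC = 144/6 + 33 − 8·6 + 6^2 = €45. That is the break-even price.
For €17 ≤ P < €45 the firm produces at a loss; below €17 it shuts down.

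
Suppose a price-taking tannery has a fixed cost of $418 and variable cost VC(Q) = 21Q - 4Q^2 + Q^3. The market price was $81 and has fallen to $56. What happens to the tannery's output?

AVC = 21 - 4Q + Q^2, minimized at Q = 2 where min AVC = $17. MC = 21 - 8Q + 3Q^2.
At P = $81 ≥ min AVC, set P = MC on the rising branch: Q = 6.
At P = $56 ≥ min AVC, set P = MC: Q = 5. The firm stays open but cuts output.

Output falls from 6 to 5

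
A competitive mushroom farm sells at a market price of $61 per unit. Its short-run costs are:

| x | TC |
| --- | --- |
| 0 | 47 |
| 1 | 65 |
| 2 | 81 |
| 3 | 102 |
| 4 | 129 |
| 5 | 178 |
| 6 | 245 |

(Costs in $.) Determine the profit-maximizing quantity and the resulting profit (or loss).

x = 5; profit = $127

Profit at each row (π = 61x − TC): x=0: -47; x=1: -4; x=2: 41; x=3: 81; x=4: 115; x=5: 127; x=6: 121.
Profit is maximized at x = 5. AVC there is 131/5 = $26.20 ≤ P, so producing beats shutting down (which would give -$47).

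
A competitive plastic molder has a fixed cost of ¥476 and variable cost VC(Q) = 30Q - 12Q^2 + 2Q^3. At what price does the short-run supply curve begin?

The firm shuts down when price falls below the minimum of average variable cost. AVC = VC/Q = 30 - 12Q + 2Q^2.
At the minimum of AVC, MC = AVC. MC = 30 - 24Q + 6Q^2; setting MC = AVC gives 4Q^2 - 12Q = 0, so Q = 3. min AVC = 12.
The firm shuts down for any P below ¥12.

¥12 per unit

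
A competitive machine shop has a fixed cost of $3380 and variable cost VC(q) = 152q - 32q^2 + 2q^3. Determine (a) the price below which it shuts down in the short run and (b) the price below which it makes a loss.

Shutdown price = min AVC. AVC = 152 - 32q + 2q^2, with vertex at q = 8 and minimum $24.
ATC = 3380/q + 152 - 32q + 2q^2. Setting dATC/dq = −3380/q^2 − 32 + 4q = 0 gives q = 13 (since 4·13^3 − 32·13^2 = 3380).
min ATC = 3380/13 + 152 − 32·13 + 2·13^2 = $334. That is the break-even price.
Between these two prices the firm operates at a loss; above $334 it earns a profit.

Shutdown price = $24; break-even price = $334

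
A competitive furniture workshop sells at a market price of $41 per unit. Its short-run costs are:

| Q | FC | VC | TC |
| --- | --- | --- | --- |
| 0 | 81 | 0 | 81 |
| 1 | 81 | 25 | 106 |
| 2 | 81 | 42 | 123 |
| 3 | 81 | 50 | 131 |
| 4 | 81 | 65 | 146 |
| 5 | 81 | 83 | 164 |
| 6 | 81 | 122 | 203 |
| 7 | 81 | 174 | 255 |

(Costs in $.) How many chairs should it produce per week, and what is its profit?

Tabulate TR − TC: Q=0: -81; Q=1: -65; Q=2: -41; Q=3: -8; Q=4: 18; Q=5: 41; Q=6: 43; Q=7: 32.
Profit is maximized at Q = 6. AVC there is 122/6 = $20.33 ≤ P, so producing beats shutting down (which would give -$81).

Q = 6; profit = $43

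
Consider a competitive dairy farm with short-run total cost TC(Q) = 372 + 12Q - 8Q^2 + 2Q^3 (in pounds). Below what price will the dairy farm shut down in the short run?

The shutdown price is the minimum of AVC. VC = 12Q - 8Q^2 + 2Q^3, so AVC = 12 - 8Q + 2Q^2.
At the minimum of AVC, MC = AVC. MC = 12 - 16Q + 6Q^2; setting MC = AVC gives 4Q^2 - 8Q = 0, so Q = 2. min AVC = 4.
The firm shuts down for any P below £4.

£4 per unit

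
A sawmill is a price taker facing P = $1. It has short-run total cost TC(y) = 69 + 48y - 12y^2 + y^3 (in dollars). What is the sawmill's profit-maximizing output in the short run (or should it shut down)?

Variable cost is VC = 48y - 12y^2 + y^3, so AVC = VC/y = 48 - 12y + y^2 and MC = dTC/dy = 48 - 24y + 3y^2.
The AVC parabola has its vertex at y = 12/2 = 6, where AVC = 48 - 12·6 + 6^2 = $12.
P = $1 lies below min AVC = $12; no output level covers variable cost.
Shutting down limits the loss to fixed cost, $69.

Shut down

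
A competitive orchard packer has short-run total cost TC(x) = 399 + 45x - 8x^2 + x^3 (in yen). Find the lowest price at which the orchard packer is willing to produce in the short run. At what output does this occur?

¥29 per unit, at x = 4

Short-run supply begins at min AVC. From VC = 45x - 8x^2 + x^3, AVC = 45 - 8x + x^2.
dAVC/dx = -8 + 2x = 0 gives x = 4. min AVC = 45 - 8·4 + 4^2 = 29.
For P < ¥29 the firm produces nothing.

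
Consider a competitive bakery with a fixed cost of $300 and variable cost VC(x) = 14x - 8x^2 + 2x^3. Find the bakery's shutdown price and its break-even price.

Shutdown price = $6; break-even price = $84

Shutdown price = min AVC. AVC = 14 - 8x + 2x^2, with vertex at x = 2 and minimum $6.
ATC = 300/x + 14 - 8x + 2x^2. Setting dATC/dx = −300/x^2 − 8 + 4x = 0 gives x = 5 (since 4·5^3 − 8·5^2 = 300).
min ATC = 300/5 + 14 − 8·5 + 2·5^2 = $84. That is the break-even price.
For $6 ≤ P < $84 the firm produces at a loss; below $6 it shuts down.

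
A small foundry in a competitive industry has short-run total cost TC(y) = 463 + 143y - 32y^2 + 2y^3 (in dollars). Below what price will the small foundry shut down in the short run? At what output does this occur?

The firm shuts down when price falls below the minimum of average variable cost. AVC = VC/y = 143 - 32y + 2y^2.
dAVC/dy = -32 + 4y = 0 gives y = 8. min AVC = 143 - 32·8 + 2·8^2 = 15.
The firm shuts down for any P below $15.

$15 per unit, at y = 8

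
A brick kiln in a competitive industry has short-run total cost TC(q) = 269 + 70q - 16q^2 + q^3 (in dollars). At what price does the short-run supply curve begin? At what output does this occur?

$6 per unit, at q = 8

The shutdown price is the minimum of AVC. VC = 70q - 16q^2 + q^3, so AVC = 70 - 16q + q^2.
At the minimum of AVC, MC = AVC. MC = 70 - 32q + 3q^2; setting MC = AVC gives 2q^2 - 16q = 0, so q = 8. min AVC = 6.
The firm shuts down for any P below $6.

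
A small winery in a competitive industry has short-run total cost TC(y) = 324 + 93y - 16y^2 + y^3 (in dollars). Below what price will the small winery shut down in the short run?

$29 per unit

Short-run supply begins at min AVC. From VC = 93y - 16y^2 + y^3, AVC = 93 - 16y + y^2.
At the minimum of AVC, MC = AVC. MC = 93 - 32y + 3y^2; setting MC = AVC gives 2y^2 - 16y = 0, so y = 8. min AVC = 29.
The firm shuts down for any P below $29.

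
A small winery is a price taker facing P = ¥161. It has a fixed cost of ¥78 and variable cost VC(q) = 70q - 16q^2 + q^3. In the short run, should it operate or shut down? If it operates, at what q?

Variable cost is VC = 70q - 16q^2 + q^3, so AVC = VC/q = 70 - 16q + q^2 and MC = dTC/dq = 70 - 32q + 3q^2.
AVC hits its minimum where MC = AVC, at q = 8, giving min AVC = 70 - 16·8 + 8^2 = ¥6.
P = ¥161 exceeds min AVC = ¥6, so the firm stays open.
P = MC gives -91 - 32q + 3q^2 = 0, with roots -7/3 and 13. Take the larger (rising MC): q* = 13.
Check: AVC at q = 13 is ¥31 ≤ P, so revenue covers variable cost.
Profit = P·q − TC = 161·13 − 481 = ¥1612.

Produce at q = 13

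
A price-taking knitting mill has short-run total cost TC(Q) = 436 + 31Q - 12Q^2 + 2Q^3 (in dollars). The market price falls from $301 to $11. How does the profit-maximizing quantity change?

Output falls from 9 to 0 (the firm shuts down)

MC = 31 - 24Q + 6Q^2; the shutdown threshold is min AVC = $13 (at Q = 3).
With P = $301 above the shutdown price, P = MC gives Q = 9.
At P = $11 < min AVC = $13, price no longer covers variable cost at any output, so the firm shuts down: Q = 0.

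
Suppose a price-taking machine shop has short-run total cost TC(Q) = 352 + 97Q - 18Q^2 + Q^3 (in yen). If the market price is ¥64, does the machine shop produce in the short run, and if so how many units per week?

Variable cost is VC = 97Q - 18Q^2 + Q^3, so AVC = VC/Q = 97 - 18Q + Q^2 and MC = dTC/dQ = 97 - 36Q + 3Q^2.
The AVC parabola has its vertex at Q = 18/2 = 9, where AVC = 97 - 18·9 + 9^2 = ¥16.
P = ¥64 exceeds min AVC = ¥16, so the firm stays open.
Set P = MC: 64 = 97 - 36Q + 3Q^2 → 33 - 36Q + 3Q^2 = 0. The roots are Q = 1 and Q = 11; the profit-maximizing output is on the rising part of MC, so Q* = 11.
Check: AVC at Q = 11 is ¥20 ≤ P, so revenue covers variable cost.
Profit = P·Q − TC = 64·11 − 572 = ¥132.

Produce at Q = 11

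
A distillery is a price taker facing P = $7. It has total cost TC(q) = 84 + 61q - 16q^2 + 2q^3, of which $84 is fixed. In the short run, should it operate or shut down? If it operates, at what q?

Variable cost is VC = 61q - 16q^2 + 2q^3, so AVC = VC/q = 61 - 16q + 2q^2 and MC = dTC/dq = 61 - 32q + 6q^2.
AVC hits its minimum where MC = AVC, at q = 4, giving min AVC = 61 - 16·4 + 2·4^2 = $29.
Since P = $7 < min AVC = $29, price fails to cover variable cost at any output.
Shutting down limits the loss to fixed cost, $84.

Shut down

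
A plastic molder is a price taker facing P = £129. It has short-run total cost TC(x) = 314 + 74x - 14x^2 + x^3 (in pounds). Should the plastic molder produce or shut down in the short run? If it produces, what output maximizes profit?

Produce at x = 11

From TC, MC = TC'(x) = 74 - 28x + 3x^2 and AVC = VC/x = 74 - 14x + x^2.
The AVC parabola has its vertex at x = 14/2 = 7, where AVC = 74 - 14·7 + 7^2 = £25.
Since P = £129 ≥ min AVC = £25, price covers variable cost and the firm should produce.
P = MC gives -55 - 28x + 3x^2 = 0, with roots -5/3 and 11. Take the larger (rising MC): x* = 11.
Check: AVC at x = 11 is £41 ≤ P, so revenue covers variable cost.
Profit = P·x − TC = 129·11 − 765 = £654.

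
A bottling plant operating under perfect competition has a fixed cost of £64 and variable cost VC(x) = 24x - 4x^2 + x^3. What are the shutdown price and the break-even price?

Shutdown price = £20; break-even price = £40

Shutdown price = min AVC. AVC = 24 - 4x + x^2, with vertex at x = 2 and minimum £20.
ATC = 64/x + 24 - 4x + x^2. Setting dATC/dx = −64/x^2 − 4 + 2x = 0 gives x = 4 (since 2·4^3 − 4·4^2 = 64).
min ATC = 64/4 + 24 − 4·4 + 4^2 = £40. That is the break-even price.
Between these two prices the firm operates at a loss; above £40 it earns a profit.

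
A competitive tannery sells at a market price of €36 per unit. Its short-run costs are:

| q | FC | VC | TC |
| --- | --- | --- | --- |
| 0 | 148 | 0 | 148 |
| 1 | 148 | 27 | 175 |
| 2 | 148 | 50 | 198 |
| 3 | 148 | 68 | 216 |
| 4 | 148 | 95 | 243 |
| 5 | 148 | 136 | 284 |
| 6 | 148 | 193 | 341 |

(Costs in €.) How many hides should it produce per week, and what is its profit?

q = 4; profit = -€99

Profit at each row (π = 36q − TC): q=0: -148; q=1: -139; q=2: -126; q=3: -108; q=4: -99; q=5: -104; q=6: -125.
Profit is maximized at q = 4. AVC there is 95/4 = €23.75 ≤ P, so producing beats shutting down (which would give -€148).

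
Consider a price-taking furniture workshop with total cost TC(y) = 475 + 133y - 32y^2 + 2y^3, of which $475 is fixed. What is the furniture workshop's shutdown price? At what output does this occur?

$5 per unit, at y = 8

The shutdown price is the minimum of AVC. VC = 133y - 32y^2 + 2y^3, so AVC = 133 - 32y + 2y^2.
At the minimum of AVC, MC = AVC. MC = 133 - 64y + 6y^2; setting MC = AVC gives 4y^2 - 32y = 0, so y = 8. min AVC = 5.
So the shutdown price is $5.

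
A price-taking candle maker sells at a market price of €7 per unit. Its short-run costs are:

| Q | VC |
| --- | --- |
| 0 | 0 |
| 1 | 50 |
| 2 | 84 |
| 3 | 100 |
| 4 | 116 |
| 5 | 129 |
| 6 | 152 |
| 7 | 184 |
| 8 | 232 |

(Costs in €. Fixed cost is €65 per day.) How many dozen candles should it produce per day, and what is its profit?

Compute π = P·Q − TC at each output: Q=0: -65; Q=1: -108; Q=2: -135; Q=3: -144; Q=4: -153; Q=5: -159; Q=6: -175; Q=7: -200; Q=8: -241.
Profit is highest at Q = 0. Equivalently, the lowest AVC in the table is 152/6 ≈ €25.33 at Q = 6, and P = €7 falls below it — price never covers variable cost, so the firm shuts down and loses only its fixed cost.

Q = 0 (shut down); profit = -€65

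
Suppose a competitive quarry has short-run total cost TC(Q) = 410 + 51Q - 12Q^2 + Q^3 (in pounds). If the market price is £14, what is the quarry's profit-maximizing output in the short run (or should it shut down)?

Strip out fixed cost: VC = 51Q - 12Q^2 + Q^3. Then AVC = 51 - 12Q + Q^2 and MC = 51 - 24Q + 3Q^2.
AVC hits its minimum where MC = AVC, at Q = 6, giving min AVC = 51 - 12·6 + 6^2 = £15.
Since P = £14 < min AVC = £15, price fails to cover variable cost at any output.
The firm minimizes its loss by shutting down and losing only its fixed cost of £410.

Shut down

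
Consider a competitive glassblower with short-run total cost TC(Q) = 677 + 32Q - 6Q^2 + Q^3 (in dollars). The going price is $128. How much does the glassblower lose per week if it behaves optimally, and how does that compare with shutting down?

Profit = -$37 at Q = 8

AVC = 32 - 6Q + Q^2 has its minimum $23 at Q = 3; price $128 clears that bar, so the firm operates.
MC = 32 - 12Q + 3Q^2. Setting P = MC and taking the root on the rising branch gives Q* = 8.
TR = 128·8 = 1024. TC = 677 + 384 = 1061. Profit = 1024 − 1061 = -$37.
By producing, the firm covers all variable cost plus $640 of fixed cost; shutting down would lose the full $677.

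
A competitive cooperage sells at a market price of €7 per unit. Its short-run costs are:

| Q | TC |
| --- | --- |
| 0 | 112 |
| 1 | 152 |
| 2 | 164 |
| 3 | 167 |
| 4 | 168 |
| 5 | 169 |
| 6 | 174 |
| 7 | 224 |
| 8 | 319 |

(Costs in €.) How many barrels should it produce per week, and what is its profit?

Q = 0 (shut down); profit = -€112

Compute π = P·Q − TC at each output: Q=0: -112; Q=1: -145; Q=2: -150; Q=3: -146; Q=4: -140; Q=5: -134; Q=6: -132; Q=7: -175; Q=8: -263.
Profit is highest at Q = 0. Equivalently, the lowest AVC in the table is 62/6 ≈ €10.33 at Q = 6, and P = €7 falls below it — price never covers variable cost, so the firm shuts down and loses only its fixed cost.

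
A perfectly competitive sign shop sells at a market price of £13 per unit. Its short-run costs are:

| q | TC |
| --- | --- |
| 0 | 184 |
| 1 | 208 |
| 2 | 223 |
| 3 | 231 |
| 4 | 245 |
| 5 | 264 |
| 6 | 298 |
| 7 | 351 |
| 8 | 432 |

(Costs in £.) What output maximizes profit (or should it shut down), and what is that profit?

q = 0 (shut down); profit = -£184

Profit at each row (π = 13q − TC): q=0: -184; q=1: -195; q=2: -197; q=3: -192; q=4: -193; q=5: -199; q=6: -220; q=7: -260; q=8: -328.
Profit is highest at q = 0. Equivalently, the lowest AVC in the table is 61/4 ≈ £15.25 at q = 4, and P = £13 falls below it — price never covers variable cost, so the firm shuts down and loses only its fixed cost.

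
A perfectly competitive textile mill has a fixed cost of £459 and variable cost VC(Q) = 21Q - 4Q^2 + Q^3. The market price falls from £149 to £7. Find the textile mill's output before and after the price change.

Output falls from 8 to 0 (the firm shuts down)

AVC = 21 - 4Q + Q^2, minimized at Q = 2 where min AVC = £17. MC = 21 - 8Q + 3Q^2.
At P = £149 ≥ min AVC, set P = MC on the rising branch: Q = 8.
At P = £7 < min AVC = £17, price no longer covers variable cost at any output, so the firm shuts down: Q = 0.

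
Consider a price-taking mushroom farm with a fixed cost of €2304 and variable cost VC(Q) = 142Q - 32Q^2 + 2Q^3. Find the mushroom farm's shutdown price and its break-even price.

Shutdown price = €14; break-even price = €238

Shutdown price = min AVC. AVC = 142 - 32Q + 2Q^2, with vertex at Q = 8 and minimum €14.
ATC = 2304/Q + 142 - 32Q + 2Q^2. Setting dATC/dQ = −2304/Q^2 − 32 + 4Q = 0 gives Q = 12 (since 4·12^3 − 32·12^2 = 2304).
min ATC = 2304/12 + 142 − 32·12 + 2·12^2 = €238. That is the break-even price.
Between these two prices the firm operates at a loss; above €238 it earns a profit.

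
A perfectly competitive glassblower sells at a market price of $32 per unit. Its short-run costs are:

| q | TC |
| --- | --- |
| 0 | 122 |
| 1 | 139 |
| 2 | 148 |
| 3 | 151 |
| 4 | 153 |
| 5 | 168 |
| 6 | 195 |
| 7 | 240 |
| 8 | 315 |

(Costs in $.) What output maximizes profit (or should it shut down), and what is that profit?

Profit at each row (π = 32q − TC): q=0: -122; q=1: -107; q=2: -84; q=3: -55; q=4: -25; q=5: -8; q=6: -3; q=7: -16; q=8: -59.
Profit is maximized at q = 6. AVC there is 73/6 = $12.17 ≤ P, so producing beats shutting down (which would give -$122).

q = 6; profit = -$3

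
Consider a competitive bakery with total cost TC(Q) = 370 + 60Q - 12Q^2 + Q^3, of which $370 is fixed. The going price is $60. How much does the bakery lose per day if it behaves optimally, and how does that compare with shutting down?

Profit = -$114 at Q = 8

AVC = 60 - 12Q + Q^2; min AVC = $24 at Q = 6. Since P = $60 ≥ min AVC, the firm produces.
MC = 60 - 24Q + 3Q^2. Setting P = MC and taking the root on the rising branch gives Q* = 8.
TR = 60·8 = 480. TC = 370 + 224 = 594. Profit = 480 − 594 = -$114.
By producing, the firm covers all variable cost plus $256 of fixed cost; shutting down would lose the full $370.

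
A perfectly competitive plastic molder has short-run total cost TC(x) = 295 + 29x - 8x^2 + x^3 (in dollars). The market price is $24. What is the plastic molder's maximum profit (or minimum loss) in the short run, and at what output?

Profit = -$245 at x = 5

AVC = 29 - 8x + x^2 has its minimum $13 at x = 4; price $24 clears that bar, so the firm operates.
MC = 29 - 16x + 3x^2. Setting P = MC and taking the root on the rising branch gives x* = 5.
TR = 24·5 = 120. TC = 295 + 70 = 365. Profit = 120 − 365 = -$245.
Shutting down would mean losing the fixed cost of $295, so operating at a loss of $245 is better by $50.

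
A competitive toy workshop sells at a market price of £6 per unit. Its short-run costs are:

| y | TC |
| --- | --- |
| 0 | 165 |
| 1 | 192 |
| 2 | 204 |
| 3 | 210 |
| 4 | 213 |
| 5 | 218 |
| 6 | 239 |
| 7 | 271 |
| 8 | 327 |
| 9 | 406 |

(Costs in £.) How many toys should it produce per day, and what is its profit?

y = 0 (shut down); profit = -£165

Compute π = P·y − TC at each output: y=0: -165; y=1: -186; y=2: -192; y=3: -192; y=4: -189; y=5: -188; y=6: -203; y=7: -229; y=8: -279; y=9: -352.
Profit is highest at y = 0. Equivalently, the lowest AVC in the table is 53/5 ≈ £10.60 at y = 5, and P = £6 falls below it — price never covers variable cost, so the firm shuts down and loses only its fixed cost.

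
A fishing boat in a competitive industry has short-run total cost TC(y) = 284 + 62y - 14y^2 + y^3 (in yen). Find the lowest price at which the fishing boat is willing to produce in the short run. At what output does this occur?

Short-run supply begins at min AVC. From VC = 62y - 14y^2 + y^3, AVC = 62 - 14y + y^2.
dAVC/dy = -14 + 2y = 0 gives y = 7. min AVC = 62 - 14·7 + 7^2 = 13.
For P < ¥13 the firm produces nothing.

¥13 per unit, at y = 7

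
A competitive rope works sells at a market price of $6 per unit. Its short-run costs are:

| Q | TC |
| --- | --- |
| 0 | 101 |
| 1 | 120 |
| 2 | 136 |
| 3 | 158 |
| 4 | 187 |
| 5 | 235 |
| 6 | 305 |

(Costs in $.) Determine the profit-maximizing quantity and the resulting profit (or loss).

Q = 0 (shut down); profit = -$101

Compute π = P·Q − TC at each output: Q=0: -101; Q=1: -114; Q=2: -124; Q=3: -140; Q=4: -163; Q=5: -205; Q=6: -269.
Profit is highest at Q = 0. Equivalently, the lowest AVC in the table is 35/2 ≈ $17.50 at Q = 2, and P = $6 falls below it — price never covers variable cost, so the firm shuts down and loses only its fixed cost.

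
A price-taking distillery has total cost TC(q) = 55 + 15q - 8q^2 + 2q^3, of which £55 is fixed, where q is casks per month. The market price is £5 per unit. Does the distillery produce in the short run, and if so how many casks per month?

Shut down

Strip out fixed cost: VC = 15q - 8q^2 + 2q^3. Then AVC = 15 - 8q + 2q^2 and MC = 15 - 16q + 6q^2.
The AVC parabola has its vertex at q = 8/4 = 2, where AVC = 15 - 8·2 + 2·2^2 = £7.
P = £5 lies below min AVC = £7; no output level covers variable cost.
The firm minimizes its loss by shutting down and losing only its fixed cost of £55.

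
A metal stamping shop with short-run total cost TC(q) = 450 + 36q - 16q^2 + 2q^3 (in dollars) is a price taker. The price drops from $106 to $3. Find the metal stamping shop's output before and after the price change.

AVC = 36 - 16q + 2q^2, minimized at q = 4 where min AVC = $4. MC = 36 - 32q + 6q^2.
At P = $106 ≥ min AVC, set P = MC on the rising branch: q = 7.
At P = $3 < min AVC = $4, price no longer covers variable cost at any output, so the firm shuts down: q = 0.

Output falls from 7 to 0 (the firm shuts down)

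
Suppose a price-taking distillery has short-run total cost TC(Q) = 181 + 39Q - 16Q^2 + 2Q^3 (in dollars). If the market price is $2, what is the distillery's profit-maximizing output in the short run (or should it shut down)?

Strip out fixed cost: VC = 39Q - 16Q^2 + 2Q^3. Then AVC = 39 - 16Q + 2Q^2 and MC = 39 - 32Q + 6Q^2.
AVC hits its minimum where MC = AVC, at Q = 4, giving min AVC = 39 - 16·4 + 2·4^2 = $7.
With P < min AVC ($2 < $7), every unit sold adds to the loss.
The firm minimizes its loss by shutting down and losing only its fixed cost of $181.

Shut down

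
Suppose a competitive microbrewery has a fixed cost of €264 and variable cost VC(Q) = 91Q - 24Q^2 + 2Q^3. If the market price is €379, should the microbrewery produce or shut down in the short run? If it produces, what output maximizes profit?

Produce at Q = 12

Variable cost is VC = 91Q - 24Q^2 + 2Q^3, so AVC = VC/Q = 91 - 24Q + 2Q^2 and MC = dTC/dQ = 91 - 48Q + 6Q^2.
AVC hits its minimum where MC = AVC, at Q = 6, giving min AVC = 91 - 24·6 + 2·6^2 = €19.
P = €379 exceeds min AVC = €19, so the firm stays open.
P = MC gives -288 - 48Q + 6Q^2 = 0, with roots -4 and 12. Take the larger (rising MC): Q* = 12.
Check: AVC at Q = 12 is €91 ≤ P, so revenue covers variable cost.
Profit = P·Q − TC = 379·12 − 1356 = €3192.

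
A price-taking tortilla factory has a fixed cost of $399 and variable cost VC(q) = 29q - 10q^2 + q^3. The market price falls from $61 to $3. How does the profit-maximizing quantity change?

AVC = 29 - 10q + q^2, minimized at q = 5 where min AVC = $4. MC = 29 - 20q + 3q^2.
With P = $61 above the shutdown price, P = MC gives q = 8.
At P = $3 < min AVC = $4, price no longer covers variable cost at any output, so the firm shuts down: q = 0.

Output falls from 8 to 0 (the firm shuts down)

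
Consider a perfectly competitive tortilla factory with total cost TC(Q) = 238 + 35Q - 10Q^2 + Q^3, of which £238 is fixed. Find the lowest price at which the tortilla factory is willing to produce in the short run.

Short-run supply begins at min AVC. From VC = 35Q - 10Q^2 + Q^3, AVC = 35 - 10Q + Q^2.
dAVC/dQ = -10 + 2Q = 0 gives Q = 5. min AVC = 35 - 10·5 + 5^2 = 10.
So the shutdown price is £10.

£10 per unit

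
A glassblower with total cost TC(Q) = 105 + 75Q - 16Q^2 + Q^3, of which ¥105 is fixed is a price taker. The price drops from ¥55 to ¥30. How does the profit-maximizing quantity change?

AVC = 75 - 16Q + Q^2, minimized at Q = 8 where min AVC = ¥11. MC = 75 - 32Q + 3Q^2.
At P = ¥55 ≥ min AVC, set P = MC on the rising branch: Q = 10.
At P = ¥30 ≥ min AVC, set P = MC: Q = 9. The firm stays open but cuts output.

Output falls from 10 to 9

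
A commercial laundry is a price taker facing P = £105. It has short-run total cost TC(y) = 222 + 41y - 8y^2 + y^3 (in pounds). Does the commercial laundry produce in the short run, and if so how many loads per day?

Produce at y = 8

Strip out fixed cost: VC = 41y - 8y^2 + y^3. Then AVC = 41 - 8y + y^2 and MC = 41 - 16y + 3y^2.
AVC is minimized where dAVC/dy = -8 + 2y = 0, at y = 4; min AVC = 41 - 8·4 + 4^2 = £25.
Because £105 ≥ £25, revenue can cover variable cost; the firm operates.
Set P = MC: 105 = 41 - 16y + 3y^2 → -64 - 16y + 3y^2 = 0. The roots are y = -8/3 and y = 8; the profit-maximizing output is on the rising part of MC, so y* = 8.
Check: AVC at y = 8 is £41 ≤ P, so revenue covers variable cost.
Profit = P·y − TC = 105·8 − 550 = £290.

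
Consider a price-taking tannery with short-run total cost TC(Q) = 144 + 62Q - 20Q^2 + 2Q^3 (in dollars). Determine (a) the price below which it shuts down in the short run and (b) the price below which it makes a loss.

Shutdown price = $12; break-even price = $38

AVC = 62 - 20Q + 2Q^2; minimized at Q = 5, giving min AVC = $12. That is the shutdown price.
ATC = 144/Q + 62 - 20Q + 2Q^2. Setting dATC/dQ = −144/Q^2 − 20 + 4Q = 0 gives Q = 6 (since 4·6^3 − 20·6^2 = 144).
min ATC = 144/6 + 62 − 20·6 + 2·6^2 = $38. That is the break-even price.
Between these two prices the firm operates at a loss; above $38 it earns a profit.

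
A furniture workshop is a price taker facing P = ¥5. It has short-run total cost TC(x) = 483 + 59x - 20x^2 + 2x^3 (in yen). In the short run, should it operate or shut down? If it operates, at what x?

Strip out fixed cost: VC = 59x - 20x^2 + 2x^3. Then AVC = 59 - 20x + 2x^2 and MC = 59 - 40x + 6x^2.
AVC is minimized where dAVC/dx = -20 + 4x = 0, at x = 5; min AVC = 59 - 20·5 + 2·5^2 = ¥9.
P = ¥5 lies below min AVC = ¥9; no output level covers variable cost.
Best response: produce nothing and absorb the ¥483 fixed cost.

Shut down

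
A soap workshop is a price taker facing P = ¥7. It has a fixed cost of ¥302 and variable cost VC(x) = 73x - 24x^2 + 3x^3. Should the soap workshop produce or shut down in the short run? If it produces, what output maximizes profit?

Shut down

Variable cost is VC = 73x - 24x^2 + 3x^3, so AVC = VC/x = 73 - 24x + 3x^2 and MC = dTC/dx = 73 - 48x + 9x^2.
AVC hits its minimum where MC = AVC, at x = 4, giving min AVC = 73 - 24·4 + 3·4^2 = ¥25.
P = ¥7 lies below min AVC = ¥25; no output level covers variable cost.
The firm minimizes its loss by shutting down and losing only its fixed cost of ¥302.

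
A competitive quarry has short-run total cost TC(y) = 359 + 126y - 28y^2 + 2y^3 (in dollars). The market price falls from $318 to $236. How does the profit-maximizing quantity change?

AVC = 126 - 28y + 2y^2, minimized at y = 7 where min AVC = $28. MC = 126 - 56y + 6y^2.
With P = $318 above the shutdown price, P = MC gives y = 12.
At P = $236 ≥ min AVC, set P = MC: y = 11. The firm stays open but cuts output.

Output falls from 12 to 11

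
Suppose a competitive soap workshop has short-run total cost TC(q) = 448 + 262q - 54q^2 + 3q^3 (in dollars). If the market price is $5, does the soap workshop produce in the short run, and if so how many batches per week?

Shut down

Strip out fixed cost: VC = 262q - 54q^2 + 3q^3. Then AVC = 262 - 54q + 3q^2 and MC = 262 - 108q + 9q^2.
AVC is minimized where dAVC/dq = -54 + 6q = 0, at q = 9; min AVC = 262 - 54·9 + 3·9^2 = $19.
P = $5 lies below min AVC = $19; no output level covers variable cost.
The firm minimizes its loss by shutting down and losing only its fixed cost of $448.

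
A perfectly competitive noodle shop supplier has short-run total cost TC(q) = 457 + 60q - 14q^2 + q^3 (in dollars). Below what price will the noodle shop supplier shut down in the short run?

$11 per unit

Short-run supply begins at min AVC. From VC = 60q - 14q^2 + q^3, AVC = 60 - 14q + q^2.
At the minimum of AVC, MC = AVC. MC = 60 - 28q + 3q^2; setting MC = AVC gives 2q^2 - 14q = 0, so q = 7. min AVC = 11.
For P < $11 the firm produces nothing.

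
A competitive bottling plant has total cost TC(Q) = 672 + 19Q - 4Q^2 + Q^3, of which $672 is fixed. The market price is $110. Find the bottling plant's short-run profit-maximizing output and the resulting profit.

AVC = 19 - 4Q + Q^2 has its minimum $15 at Q = 2; price $110 clears that bar, so the firm operates.
With MC = 19 - 8Q + 3Q^2, P = MC on the upward-sloping part at Q* = 7.
TR = 110·7 = 770. TC = 672 + 280 = 952. Profit = 770 − 952 = -$182.
Shutting down would mean losing the fixed cost of $672, so operating at a loss of $182 is better by $490.

Profit = -$182 at Q = 7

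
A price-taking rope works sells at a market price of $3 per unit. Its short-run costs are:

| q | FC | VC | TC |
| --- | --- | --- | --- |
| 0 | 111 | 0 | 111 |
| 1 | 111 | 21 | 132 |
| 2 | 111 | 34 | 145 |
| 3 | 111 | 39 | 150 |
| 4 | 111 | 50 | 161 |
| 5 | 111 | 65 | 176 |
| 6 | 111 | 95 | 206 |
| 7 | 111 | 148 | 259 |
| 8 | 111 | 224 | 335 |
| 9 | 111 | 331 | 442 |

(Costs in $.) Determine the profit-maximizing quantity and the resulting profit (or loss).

q = 0 (shut down); profit = -$111

Tabulate TR − TC: q=0: -111; q=1: -129; q=2: -139; q=3: -141; q=4: -149; q=5: -161; q=6: -188; q=7: -238; q=8: -311; q=9: -415.
Profit is highest at q = 0. Equivalently, the lowest AVC in the table is 50/4 ≈ $12.50 at q = 4, and P = $3 falls below it — price never covers variable cost, so the firm shuts down and loses only its fixed cost.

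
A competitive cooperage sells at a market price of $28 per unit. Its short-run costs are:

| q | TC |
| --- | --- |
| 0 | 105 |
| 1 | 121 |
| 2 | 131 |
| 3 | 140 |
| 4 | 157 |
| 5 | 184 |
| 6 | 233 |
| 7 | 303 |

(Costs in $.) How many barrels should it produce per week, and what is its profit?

q = 5; profit = -$44

Tabulate TR − TC: q=0: -105; q=1: -93; q=2: -75; q=3: -56; q=4: -45; q=5: -44; q=6: -65; q=7: -107.
Profit is maximized at q = 5. AVC there is 79/5 = $15.80 ≤ P, so producing beats shutting down (which would give -$105).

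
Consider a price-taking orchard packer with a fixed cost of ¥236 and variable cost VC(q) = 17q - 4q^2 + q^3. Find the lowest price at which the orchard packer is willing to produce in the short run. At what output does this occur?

¥13 per unit, at q = 2

The shutdown price is the minimum of AVC. VC = 17q - 4q^2 + q^3, so AVC = 17 - 4q + q^2.
dAVC/dq = -4 + 2q = 0 gives q = 2. min AVC = 17 - 4·2 + 2^2 = 13.
For P < ¥13 the firm produces nothing.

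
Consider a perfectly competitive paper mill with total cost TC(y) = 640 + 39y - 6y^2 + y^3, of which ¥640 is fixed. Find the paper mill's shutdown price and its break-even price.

Shutdown price = ¥30; break-even price = ¥135

Shutdown price = min AVC. AVC = 39 - 6y + y^2, with vertex at y = 3 and minimum ¥30.
ATC = 640/y + 39 - 6y + y^2. Setting dATC/dy = −640/y^2 − 6 + 2y = 0 gives y = 8 (since 2·8^3 − 6·8^2 = 640).
min ATC = 640/8 + 39 − 6·8 + 8^2 = ¥135. That is the break-even price.
Between these two prices the firm operates at a loss; above ¥135 it earns a profit.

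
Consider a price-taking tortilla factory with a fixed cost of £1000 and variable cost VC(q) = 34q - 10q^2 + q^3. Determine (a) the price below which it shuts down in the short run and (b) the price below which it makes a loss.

AVC = 34 - 10q + q^2; minimized at q = 5, giving min AVC = £9. That is the shutdown price.
ATC = 1000/q + 34 - 10q + q^2. Setting dATC/dq = −1000/q^2 − 10 + 2q = 0 gives q = 10 (since 2·10^3 − 10·10^2 = 1000).
min ATC = 1000/10 + 34 − 10·10 + 10^2 = £134. That is the break-even price.
For £9 ≤ P < £134 the firm produces at a loss; below £9 it shuts down.

Shutdown price = £9; break-even price = £134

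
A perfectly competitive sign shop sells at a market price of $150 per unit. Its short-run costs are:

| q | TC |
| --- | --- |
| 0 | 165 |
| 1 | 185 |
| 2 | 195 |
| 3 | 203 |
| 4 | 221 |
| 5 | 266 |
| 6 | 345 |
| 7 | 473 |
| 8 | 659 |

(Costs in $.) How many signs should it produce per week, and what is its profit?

q = 7; profit = $577

Compute π = P·q − TC at each output: q=0: -165; q=1: -35; q=2: 105; q=3: 247; q=4: 379; q=5: 484; q=6: 555; q=7: 577; q=8: 541.
Profit is maximized at q = 7. AVC there is 308/7 = $44 ≤ P, so producing beats shutting down (which would give -$165).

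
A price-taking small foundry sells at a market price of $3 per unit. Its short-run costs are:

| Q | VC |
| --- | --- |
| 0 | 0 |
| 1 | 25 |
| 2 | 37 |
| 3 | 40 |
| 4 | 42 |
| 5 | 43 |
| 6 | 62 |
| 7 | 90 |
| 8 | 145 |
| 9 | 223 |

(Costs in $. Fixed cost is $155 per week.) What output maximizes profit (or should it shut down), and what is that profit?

Profit at each row (π = 3Q − TC): Q=0: -155; Q=1: -177; Q=2: -186; Q=3: -186; Q=4: -185; Q=5: -183; Q=6: -199; Q=7: -224; Q=8: -276; Q=9: -351.
Profit is highest at Q = 0. Equivalently, the lowest AVC in the table is 43/5 ≈ $8.60 at Q = 5, and P = $3 falls below it — price never covers variable cost, so the firm shuts down and loses only its fixed cost.

Q = 0 (shut down); profit = -$155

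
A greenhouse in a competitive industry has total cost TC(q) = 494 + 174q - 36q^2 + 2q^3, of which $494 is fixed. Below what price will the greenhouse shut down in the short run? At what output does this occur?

$12 per unit, at q = 9

Short-run supply begins at min AVC. From VC = 174q - 36q^2 + 2q^3, AVC = 174 - 36q + 2q^2.
dAVC/dq = -36 + 4q = 0 gives q = 9. min AVC = 174 - 36·9 + 2·9^2 = 12.
The firm shuts down for any P below $12.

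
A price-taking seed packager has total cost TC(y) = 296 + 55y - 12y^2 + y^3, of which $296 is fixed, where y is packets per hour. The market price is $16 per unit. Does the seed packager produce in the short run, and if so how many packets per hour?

Strip out fixed cost: VC = 55y - 12y^2 + y^3. Then AVC = 55 - 12y + y^2 and MC = 55 - 24y + 3y^2.
AVC hits its minimum where MC = AVC, at y = 6, giving min AVC = 55 - 12·6 + 6^2 = $19.
Since P = $16 < min AVC = $19, price fails to cover variable cost at any output.
Shutting down limits the loss to fixed cost, $296.

Shut down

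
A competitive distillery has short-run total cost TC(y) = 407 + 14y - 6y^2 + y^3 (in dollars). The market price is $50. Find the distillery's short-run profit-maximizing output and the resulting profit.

AVC = 14 - 6y + y^2 has its minimum $5 at y = 3; price $50 clears that bar, so the firm operates.
MC = 14 - 12y + 3y^2. Setting P = MC and taking the root on the rising branch gives y* = 6.
TR = 50·6 = 300. TC = 407 + 84 = 491. Profit = 300 − 491 = -$191.
Shutting down would mean losing the fixed cost of $407, so operating at a loss of $191 is better by $216.

Profit = -$191 at y = 6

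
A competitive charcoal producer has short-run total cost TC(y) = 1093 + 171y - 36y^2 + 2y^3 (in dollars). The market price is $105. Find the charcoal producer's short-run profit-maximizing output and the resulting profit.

AVC = 171 - 36y + 2y^2 has its minimum $9 at y = 9; price $105 clears that bar, so the firm operates.
With MC = 171 - 72y + 6y^2, P = MC on the upward-sloping part at y* = 11.
TR = 105·11 = 1155. TC = 1093 + 187 = 1280. Profit = 1155 − 1280 = -$125.
That loss of $125 beats the $1093 the firm would lose by shutting down; producing recovers $968 of fixed cost.

Profit = -$125 at y = 11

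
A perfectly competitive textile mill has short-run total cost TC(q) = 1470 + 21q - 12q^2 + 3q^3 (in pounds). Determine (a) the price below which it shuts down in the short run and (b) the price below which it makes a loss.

Shutdown price = min AVC. AVC = 21 - 12q + 3q^2, with vertex at q = 2 and minimum £9.
ATC = 1470/q + 21 - 12q + 3q^2. Setting dATC/dq = −1470/q^2 − 12 + 6q = 0 gives q = 7 (since 6·7^3 − 12·7^2 = 1470).
min ATC = 1470/7 + 21 − 12·7 + 3·7^2 = £294. That is the break-even price.
Between these two prices the firm operates at a loss; above £294 it earns a profit.

Shutdown price = £9; break-even price = £294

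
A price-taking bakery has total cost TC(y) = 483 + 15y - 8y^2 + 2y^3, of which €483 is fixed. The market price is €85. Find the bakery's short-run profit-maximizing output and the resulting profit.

AVC = 15 - 8y + 2y^2; min AVC = €7 at y = 2. Since P = €85 ≥ min AVC, the firm produces.
MC = 15 - 16y + 6y^2. Setting P = MC and taking the root on the rising branch gives y* = 5.
TR = 85·5 = 425. TC = 483 + 125 = 608. Profit = 425 − 608 = -€183.
By producing, the firm covers all variable cost plus €300 of fixed cost; shutting down would lose the full €483.

Profit = -€183 at y = 5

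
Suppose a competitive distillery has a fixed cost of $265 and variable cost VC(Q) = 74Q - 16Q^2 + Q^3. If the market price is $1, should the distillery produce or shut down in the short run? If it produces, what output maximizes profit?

Variable cost is VC = 74Q - 16Q^2 + Q^3, so AVC = VC/Q = 74 - 16Q + Q^2 and MC = dTC/dQ = 74 - 32Q + 3Q^2.
AVC is minimized where dAVC/dQ = -16 + 2Q = 0, at Q = 8; min AVC = 74 - 16·8 + 8^2 = $10.
P = $1 lies below min AVC = $10; no output level covers variable cost.
Best response: produce nothing and absorb the $265 fixed cost.

Shut down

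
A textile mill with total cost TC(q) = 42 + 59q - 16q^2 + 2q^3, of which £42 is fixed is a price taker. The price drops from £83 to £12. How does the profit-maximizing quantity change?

AVC = 59 - 16q + 2q^2, minimized at q = 4 where min AVC = £27. MC = 59 - 32q + 6q^2.
At P = £83 ≥ min AVC, set P = MC on the rising branch: q = 6.
At P = £12 < min AVC = £27, price no longer covers variable cost at any output, so the firm shuts down: q = 0.

Output falls from 6 to 0 (the firm shuts down)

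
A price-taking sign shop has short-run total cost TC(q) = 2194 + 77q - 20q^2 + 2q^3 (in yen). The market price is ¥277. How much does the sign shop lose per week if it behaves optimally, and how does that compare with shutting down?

Profit = -¥194 at q = 10

AVC = 77 - 20q + 2q^2 has its minimum ¥27 at q = 5; price ¥277 clears that bar, so the firm operates.
MC = 77 - 40q + 6q^2. Setting P = MC and taking the root on the rising branch gives q* = 10.
TR = 277·10 = 2770. TC = 2194 + 770 = 2964. Profit = 2770 − 2964 = -¥194.
That loss of ¥194 beats the ¥2194 the firm would lose by shutting down; producing recovers ¥2000 of fixed cost.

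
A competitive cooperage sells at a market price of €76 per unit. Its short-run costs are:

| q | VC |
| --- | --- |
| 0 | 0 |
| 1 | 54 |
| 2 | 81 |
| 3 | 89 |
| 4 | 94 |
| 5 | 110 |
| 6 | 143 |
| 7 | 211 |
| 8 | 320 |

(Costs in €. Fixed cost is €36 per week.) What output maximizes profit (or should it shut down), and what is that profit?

Compute π = P·q − TC at each output: q=0: -36; q=1: -14; q=2: 35; q=3: 103; q=4: 174; q=5: 234; q=6: 277; q=7: 285; q=8: 252.
Profit is maximized at q = 7. AVC there is 211/7 = €30.14 ≤ P, so producing beats shutting down (which would give -€36).

q = 7; profit = €285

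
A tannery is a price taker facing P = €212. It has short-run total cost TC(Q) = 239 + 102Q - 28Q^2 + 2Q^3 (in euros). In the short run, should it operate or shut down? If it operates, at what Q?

Variable cost is VC = 102Q - 28Q^2 + 2Q^3, so AVC = VC/Q = 102 - 28Q + 2Q^2 and MC = dTC/dQ = 102 - 56Q + 6Q^2.
AVC is minimized where dAVC/dQ = -28 + 4Q = 0, at Q = 7; min AVC = 102 - 28·7 + 2·7^2 = €4.
Because €212 ≥ €4, revenue can cover variable cost; the firm operates.
P = MC gives -110 - 56Q + 6Q^2 = 0, with roots -5/3 and 11. Take the larger (rising MC): Q* = 11.
Check: AVC at Q = 11 is €36 ≤ P, so revenue covers variable cost.
Profit = P·Q − TC = 212·11 − 635 = €1697.

Produce at Q = 11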